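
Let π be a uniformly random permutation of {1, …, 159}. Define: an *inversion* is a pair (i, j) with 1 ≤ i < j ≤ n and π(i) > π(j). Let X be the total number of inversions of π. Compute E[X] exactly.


Write X = Σ X_I over the C(159, 2) = 12561 pairs i < j, with X_I the indicator of one inversion.
There are 12561 indicators.
For each fixed pair i < j, the values π(i) and π(j) are two distinct elements of {1, …, 159} in uniformly random order; by symmetry P[π(i) > π(j)] = 1/2.
By linearity: E[X] = 12561 · (1/2) = C(159, 2) · (1/2) = 12561/2 = 12561/2 ≈ 6280.5000.

E[X] = 12561/2 = 6280.5000.


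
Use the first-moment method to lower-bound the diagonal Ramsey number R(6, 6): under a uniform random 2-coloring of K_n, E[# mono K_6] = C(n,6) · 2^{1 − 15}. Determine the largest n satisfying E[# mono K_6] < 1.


We need C(n, 6) · 2^{1 − 15} < 1, i.e. C(n, 6) < 2^{15 − 1} = 16384.
Check values of n near the boundary:
  n = 11: C(11, 6) = 462; 462 < 16384? YES
  n = 12: C(12, 6) = 924; 924 < 16384? YES
  n = 13: C(13, 6) = 1716; 1716 < 16384? YES
  n = 14: C(14, 6) = 3003; 3003 < 16384? YES
  n = 15: C(15, 6) = 5005; 5005 < 16384? YES
  n = 16: C(16, 6) = 8008; 8008 < 16384? YES
  n = 17: C(17, 6) = 12376; 12376 < 16384? YES
  n = 18: C(18, 6) = 18564; 18564 < 16384? NO
  n = 19: C(19, 6) = 27132; 27132 < 16384? NO
The largest n with C(n, 6) < 16384 is n = 17 (where E[X] = 1547/2048 ≈ 0.7553711). Hence R(6, 6) > 17, i.e. R(6, 6) ≥ 18.

Largest n = 17; hence R(6, 6) > 17.


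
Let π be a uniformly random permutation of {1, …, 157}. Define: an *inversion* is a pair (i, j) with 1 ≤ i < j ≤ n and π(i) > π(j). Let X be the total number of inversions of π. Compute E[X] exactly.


Write X = Σ X_I over the C(157, 2) = 12246 pairs i < j, with X_I the indicator of one inversion.
There are 12246 indicators.
For each fixed pair i < j, the values π(i) and π(j) are two distinct elements of {1, …, 157} in uniformly random order; by symmetry P[π(i) > π(j)] = 1/2.
By linearity: E[X] = 12246 · (1/2) = C(157, 2) · (1/2) = 12246/2 = 6123 ≈ 6123.0000.

E[X] = 6123 = 6123.0000.


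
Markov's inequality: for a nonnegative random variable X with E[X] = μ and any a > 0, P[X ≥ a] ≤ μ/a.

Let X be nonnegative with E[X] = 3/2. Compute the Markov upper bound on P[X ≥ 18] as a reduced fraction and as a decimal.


μ = E[X] = 3/2, a = 18.
Markov: P[X ≥ 18] ≤ μ/a = (3/2)/18 = 1/12.
Numerically: ≈ 0.0833.
(Since a = 18 > μ = 1.5000, the bound 1/12 is < 1 and informative.)

P[X ≥ 18] ≤ 1/12 ≈ 0.0833.


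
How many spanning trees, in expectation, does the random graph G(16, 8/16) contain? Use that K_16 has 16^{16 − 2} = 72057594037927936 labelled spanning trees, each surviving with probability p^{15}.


K_16 has 16^{16 − 2} = 72057594037927936 labelled spanning trees.
For each such spanning tree H, let X_H = 1 if all 15 edges of H are present in G. Then P[X_H = 1] = p^{15} = (1/2)^{15} = 1/32768.
By linearity: E[X] = Σ_H E[X_H] = 72057594037927936 · p^{15} = 72057594037927936 · 1/32768 = 2199023255552.
Numerically: E[X] ≈ 2.199e+12.

E[X] = 72057594037927936 · (1/2)^{15} = 2199023255552 ≈ 2.199e+12.


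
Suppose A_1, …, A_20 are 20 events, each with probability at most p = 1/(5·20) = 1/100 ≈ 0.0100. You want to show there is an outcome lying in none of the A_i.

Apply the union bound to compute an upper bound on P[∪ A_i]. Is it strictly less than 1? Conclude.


Union bound: P[∪_{i=1}^{20} A_i] ≤ Σ_i P[A_i] ≤ 20·p = 20·(1/100) = 1/5.
Numerically: 1/5 ≈ 0.2000.
Is 1/5 < 1? YES.
Since P[∪ A_i] ≤ 1/5 < 1, the complement has P[∩ A_i^c] ≥ 1 − 1/5 = 4/5 > 0, so some outcome avoids every A_i.

20·p = 1/5 ≈ 0.2000; existence CERTIFIED by the union bound.


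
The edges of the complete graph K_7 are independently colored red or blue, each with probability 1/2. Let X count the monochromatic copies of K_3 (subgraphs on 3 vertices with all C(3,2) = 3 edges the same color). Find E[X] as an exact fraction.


Let X = Σ_S X_S over the C(7, 3) = 35 subsets S of size 3, where X_S = 1 if the K_3 on S is monochromatic.
For a fixed S, the K_3 on S has C(3, 2) = 3 edges. P[all 3 edges red] = (1/2)^3, and likewise for blue, so P[monochromatic] = 2·(1/2)^3 = 2^{1 − 3} = 1/4.
By linearity: E[X] = C(7, 3) · 2^{1 − 3} = 35 · 1/4 = 35/4.
Numerically: E[X] ≈ 8.750000.

E[X] = C(7,3)·2^(1−C(3,2)) = 35/4 ≈ 8.750000.


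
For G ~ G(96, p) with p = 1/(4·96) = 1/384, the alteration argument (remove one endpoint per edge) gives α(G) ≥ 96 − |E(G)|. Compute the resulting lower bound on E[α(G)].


E[|E(G)|] = C(96, 2)·p = 4560 · (1/384) = 95/8.
E[α(G)] ≥ n − E[|E(G)|] = 96 − 95/8 = 673/8.
Numerically: ≈ 84.1250.
(This is only a lower bound; the true E[α(G)] may be larger.)

E[α(G)] ≥ 673/8 ≈ 84.1250.


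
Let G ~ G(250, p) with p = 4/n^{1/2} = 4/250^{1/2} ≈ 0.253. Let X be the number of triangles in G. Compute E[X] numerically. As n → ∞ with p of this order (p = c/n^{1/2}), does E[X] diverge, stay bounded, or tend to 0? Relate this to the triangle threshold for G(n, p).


Number of potential triangles: C(250, 3) = 2573000.
Each occurs with probability p³ ≈ (0.253)³ ≈ 1.61909e-02.
By linearity: E[X] = C(250, 3)·p³ ≈ 2573000 · 1.61909e-02 ≈ 41659.087.
Since α = 1/2 < 1, p = c/n^{1/2} ≫ 1/n is above the triangle threshold p ~ 1/n. Asymptotically E[X] ~ (c³/6)·n^{3(1−α)} = (4³/6)·n^{1.5} → ∞; triangles are abundant w.h.p.

E[X] ≈ 41659.087; in regime p = Θ(1/n^{1/2}) E[X] diverges (above the triangle threshold p ~ 1/n).


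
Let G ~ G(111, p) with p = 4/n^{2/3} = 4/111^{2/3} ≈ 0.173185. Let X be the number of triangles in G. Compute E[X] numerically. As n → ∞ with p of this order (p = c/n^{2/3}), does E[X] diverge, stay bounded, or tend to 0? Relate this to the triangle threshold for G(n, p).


Number of potential triangles: C(111, 3) = 221815.
Each occurs with probability p³ ≈ (0.173185)³ ≈ 5.19438357e-03.
By linearity: E[X] = C(111, 3)·p³ ≈ 221815 · 5.19438357e-03 ≈ 1152.192192.
Since α = 2/3 < 1, p = c/n^{2/3} ≫ 1/n is above the triangle threshold p ~ 1/n. Asymptotically E[X] ~ (c³/6)·n^{3(1−α)} = (4³/6)·n^{1} → ∞; triangles are abundant w.h.p.

E[X] ≈ 1152.192192; in regime p = Θ(1/n^{2/3}) E[X] diverges (above the triangle threshold p ~ 1/n).


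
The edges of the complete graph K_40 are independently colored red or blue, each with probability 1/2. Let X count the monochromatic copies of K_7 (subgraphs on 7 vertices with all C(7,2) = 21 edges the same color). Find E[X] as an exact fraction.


Let X = Σ_S X_S over the C(40, 7) = 18643560 subsets S of size 7, where X_S = 1 if the K_7 on S is monochromatic.
For a fixed S, the K_7 on S has C(7, 2) = 21 edges. P[all 21 edges red] = (1/2)^21, and likewise for blue, so P[monochromatic] = 2·(1/2)^21 = 2^{1 − 21} = 1/1048576.
Summing: E[X] = C(40, 7) · 2^{1 − 21} = 18643560 · 1/1048576 = 2330445/131072.
Numerically: E[X] ≈ 17.7799.

E[X] = C(40,7)·2^(1−C(7,2)) = 2330445/131072 ≈ 17.7799.


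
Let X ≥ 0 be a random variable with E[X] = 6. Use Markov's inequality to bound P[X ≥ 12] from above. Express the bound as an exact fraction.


μ = E[X] = 6, a = 12.
Markov: P[X ≥ 12] ≤ μ/a = (6)/12 = 1/2.
Numerically: ≈ 0.500000.
(Since a = 12 > μ = 6.000000, the bound 1/2 is < 1 and informative.)

P[X ≥ 12] ≤ 1/2 ≈ 0.500000.


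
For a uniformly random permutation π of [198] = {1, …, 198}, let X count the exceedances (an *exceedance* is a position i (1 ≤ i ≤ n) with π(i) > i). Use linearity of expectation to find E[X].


Write X = Σ_{i=1}^{198} X_i, where X_i = 1_{π(i) > i}.
For each fixed i, π(i) is uniform over {1, …, 198} (marginal of a uniform permutation), so P[π(i) > i] = (n − i)/n. Summing: Σ_{i=1}^{198} (n − i)/n = (0 + 1 + … + 197)/198 = 198(198 − 1)/(2·198) = (198 − 1)/2.
Hence E[X] = Σ_{i=1}^{198} (198 − i)/198 = 197/2 ≈ 98.50000.

E[X] = 197/2 = 98.50000.


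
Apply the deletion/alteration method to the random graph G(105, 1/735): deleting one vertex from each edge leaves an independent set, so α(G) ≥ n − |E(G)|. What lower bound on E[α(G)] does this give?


E[|E(G)|] = C(105, 2)·p = 5460 · (1/735) = 52/7.
E[α(G)] ≥ n − E[|E(G)|] = 105 − 52/7 = 683/7.
Numerically: ≈ 97.571429.
(This is only a lower bound; the true E[α(G)] may be larger.)

E[α(G)] ≥ 683/7 ≈ 97.571429.


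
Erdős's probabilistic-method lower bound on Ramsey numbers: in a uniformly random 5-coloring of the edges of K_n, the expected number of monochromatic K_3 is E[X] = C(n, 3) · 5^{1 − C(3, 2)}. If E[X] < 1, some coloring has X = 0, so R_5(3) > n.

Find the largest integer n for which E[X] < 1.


We need C(n, 3) · 5^{1 − 3} < 1, i.e. C(n, 3) < 5^{3 − 1} = 25.
Check values of n near the boundary:
  n = 3: C(3, 3) = 1; 1 < 25? YES
  n = 4: C(4, 3) = 4; 4 < 25? YES
  n = 5: C(5, 3) = 10; 10 < 25? YES
  n = 6: C(6, 3) = 20; 20 < 25? YES
  n = 7: C(7, 3) = 35; 35 < 25? NO
The largest n with C(n, 3) < 25 is n = 6 (where E[X] = 4/5 ≈ 0.80000). Hence R_5(3) > 6, i.e. R_5(3) ≥ 7.

Largest n = 6; hence R_5(3) > 6.


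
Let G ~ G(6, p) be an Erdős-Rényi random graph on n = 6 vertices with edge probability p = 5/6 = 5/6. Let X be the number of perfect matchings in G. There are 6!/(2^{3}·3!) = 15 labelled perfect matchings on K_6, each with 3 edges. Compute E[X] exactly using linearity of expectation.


K_6 has 6!/(2^{3}·3!) = 15 labelled perfect matchings.
For each such perfect matching H, let X_H = 1 if all 3 edges of H are present in G. Then P[X_H = 1] = p^{3} = (5/6)^{3} = 125/216.
By linearity of expectation: E[X] = Σ_H E[X_H] = 15 · p^{3} = 15 · 125/216 = 625/72.
Numerically: E[X] ≈ 8.681.

E[X] = 15 · (5/6)^{3} = 625/72 ≈ 8.681.


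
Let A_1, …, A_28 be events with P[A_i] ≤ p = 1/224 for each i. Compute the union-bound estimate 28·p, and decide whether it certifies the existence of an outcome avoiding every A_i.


Union bound: P[∪_{i=1}^{28} A_i] ≤ Σ_i P[A_i] ≤ 28·p = 28·(1/224) = 1/8.
Numerically: 1/8 ≈ 0.125000.
Is 1/8 < 1? YES.
Since P[∪ A_i] ≤ 1/8 < 1, the complement has P[∩ A_i^c] ≥ 1 − 1/8 = 7/8 > 0, so some outcome avoids every A_i.

28·p = 1/8 ≈ 0.125000; existence CERTIFIED by the union bound.


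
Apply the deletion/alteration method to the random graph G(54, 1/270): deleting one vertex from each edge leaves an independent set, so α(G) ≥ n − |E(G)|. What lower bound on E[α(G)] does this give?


E[|E(G)|] = C(54, 2)·p = 1431 · (1/270) = 53/10.
E[α(G)] ≥ n − E[|E(G)|] = 54 − 53/10 = 487/10.
Numerically: ≈ 48.70000.
(This is only a lower bound; the true E[α(G)] may be larger.)

E[α(G)] ≥ 487/10 ≈ 48.70000.


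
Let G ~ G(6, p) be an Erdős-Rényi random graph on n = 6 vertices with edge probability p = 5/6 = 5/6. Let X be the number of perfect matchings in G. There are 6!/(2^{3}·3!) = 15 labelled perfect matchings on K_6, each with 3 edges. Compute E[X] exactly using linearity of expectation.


K_6 has 6!/(2^{3}·3!) = 15 labelled perfect matchings.
For each such perfect matching H, let X_H = 1 if all 3 edges of H are present in G. Then P[X_H = 1] = p^{3} = (5/6)^{3} = 125/216.
Summing the indicators: E[X] = Σ_H E[X_H] = 15 · p^{3} = 15 · 125/216 = 625/72.
Numerically: E[X] ≈ 8.68056.

E[X] = 15 · (5/6)^{3} = 625/72 ≈ 8.68056.


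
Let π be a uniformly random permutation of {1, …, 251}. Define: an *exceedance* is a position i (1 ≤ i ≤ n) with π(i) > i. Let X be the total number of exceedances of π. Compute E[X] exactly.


Write X = Σ_{i=1}^{251} X_i, where X_i = 1_{π(i) > i}.
For each fixed i, π(i) is uniform over {1, …, 251} (marginal of a uniform permutation), so P[π(i) > i] = (n − i)/n. Summing: Σ_{i=1}^{251} (n − i)/n = (0 + 1 + … + 250)/251 = 251(251 − 1)/(2·251) = (251 − 1)/2.
Hence E[X] = Σ_{i=1}^{251} (251 − i)/251 = 125 ≈ 125.000000.

E[X] = 125 = 125.000000.


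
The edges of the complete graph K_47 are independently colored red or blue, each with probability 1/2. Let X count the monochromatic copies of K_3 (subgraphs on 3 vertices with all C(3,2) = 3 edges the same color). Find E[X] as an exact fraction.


Let X = Σ_S X_S over the C(47, 3) = 16215 subsets S of size 3, where X_S = 1 if the K_3 on S is monochromatic.
For a fixed S, the K_3 on S has C(3, 2) = 3 edges. P[all 3 edges red] = (1/2)^3, and likewise for blue, so P[monochromatic] = 2·(1/2)^3 = 2^{1 − 3} = 1/4.
By linearity: E[X] = C(47, 3) · 2^{1 − 3} = 16215 · 1/4 = 16215/4.
Numerically: E[X] ≈ 4053.75000.

E[X] = C(47,3)·2^(1−C(3,2)) = 16215/4 ≈ 4053.75000.


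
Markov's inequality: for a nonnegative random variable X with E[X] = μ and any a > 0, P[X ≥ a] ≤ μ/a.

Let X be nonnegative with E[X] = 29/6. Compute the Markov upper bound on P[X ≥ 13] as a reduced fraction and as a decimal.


μ = E[X] = 29/6, a = 13.
Markov: P[X ≥ 13] ≤ μ/a = (29/6)/13 = 29/78.
Numerically: ≈ 0.372.
(Since a = 13 > μ = 4.833, the bound 29/78 is < 1 and informative.)

P[X ≥ 13] ≤ 29/78 ≈ 0.372.


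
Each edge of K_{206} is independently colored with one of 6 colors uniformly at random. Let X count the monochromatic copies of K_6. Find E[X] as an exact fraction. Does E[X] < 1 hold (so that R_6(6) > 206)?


E[X] = C(206, 6) · 6^{1 − 15} = 98619368491 · 6^{−14} = 98619368491/78364164096.
As a reduced fraction: E[X] = 98619368491/78364164096 ≈ 1.25848.
Is E[X] < 1? NO.
Since E[X] ≥ 1, the first-moment bound is inconclusive at n = 206; it does NOT by itself certify R_6(6) > 206.

E[X] = 98619368491/78364164096 ≈ 1.25848; E[X] ≥ 1; first-moment method inconclusive here.


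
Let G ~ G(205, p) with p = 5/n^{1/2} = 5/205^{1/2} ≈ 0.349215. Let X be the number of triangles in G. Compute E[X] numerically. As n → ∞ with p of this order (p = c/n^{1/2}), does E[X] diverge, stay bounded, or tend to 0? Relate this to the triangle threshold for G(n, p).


Number of potential triangles: C(205, 3) = 1414910.
Each occurs with probability p³ ≈ (0.349215)³ ≈ 4.25872132e-02.
By linearity: E[X] = C(205, 3)·p³ ≈ 1414910 · 4.25872132e-02 ≈ 60257.073768.
Since α = 1/2 < 1, p = c/n^{1/2} ≫ 1/n is above the triangle threshold p ~ 1/n. Asymptotically E[X] ~ (c³/6)·n^{3(1−α)} = (5³/6)·n^{1.5} → ∞; triangles are abundant w.h.p.

E[X] ≈ 60257.073768; in regime p = Θ(1/n^{1/2}) E[X] diverges (above the triangle threshold p ~ 1/n).


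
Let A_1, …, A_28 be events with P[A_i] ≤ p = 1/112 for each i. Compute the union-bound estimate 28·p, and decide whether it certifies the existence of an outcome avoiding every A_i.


Union bound: P[∪_{i=1}^{28} A_i] ≤ Σ_i P[A_i] ≤ 28·p = 28·(1/112) = 1/4.
Numerically: 1/4 ≈ 0.250.
Is 1/4 < 1? YES.
Since P[∪ A_i] ≤ 1/4 < 1, the complement has P[∩ A_i^c] ≥ 1 − 1/4 = 3/4 > 0, so some outcome avoids every A_i.

28·p = 1/4 ≈ 0.250; existence CERTIFIED by the union bound.


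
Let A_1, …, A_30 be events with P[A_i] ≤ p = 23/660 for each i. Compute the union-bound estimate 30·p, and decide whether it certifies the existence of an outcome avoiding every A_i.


Union bound: P[∪_{i=1}^{30} A_i] ≤ Σ_i P[A_i] ≤ 30·p = 30·(23/660) = 23/22.
Numerically: 23/22 ≈ 1.0455.
Is 23/22 < 1? NO.
Since the bound 23/22 is ≥ 1, the union bound is uninformative here; it does NOT by itself certify existence.

30·p = 23/22 ≈ 1.0455; existence NOT certified by the union bound.


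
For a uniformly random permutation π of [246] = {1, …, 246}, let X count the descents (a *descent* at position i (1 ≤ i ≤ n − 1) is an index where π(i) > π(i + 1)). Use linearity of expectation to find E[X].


Write X = Σ X_I over i = 1, …, 245, with X_I the indicator of one descent.
There are 245 indicators.
For each fixed i, the pair (π(i), π(i+1)) is a uniformly random ordered pair of distinct values from {1, …, 246}; by symmetry P[π(i) > π(i+1)] = 1/2.
By linearity: E[X] = 245 · (1/2) = (246 − 1) · (1/2) = 245/2 ≈ 122.500000.

E[X] = 245/2 = 122.500000.


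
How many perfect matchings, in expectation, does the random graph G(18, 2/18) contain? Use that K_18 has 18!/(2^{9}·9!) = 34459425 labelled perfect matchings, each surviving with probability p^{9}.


K_18 has 18!/(2^{9}·9!) = 34459425 labelled perfect matchings.
For each such perfect matching H, let X_H = 1 if all 9 edges of H are present in G. Then P[X_H = 1] = p^{9} = (1/9)^{9} = 1/387420489.
By linearity: E[X] = Σ_H E[X_H] = 34459425 · p^{9} = 34459425 · 1/387420489 = 425425/4782969.
Numerically: E[X] ≈ 0.0889458.

E[X] = 34459425 · (1/9)^{9} = 425425/4782969 ≈ 0.0889458.


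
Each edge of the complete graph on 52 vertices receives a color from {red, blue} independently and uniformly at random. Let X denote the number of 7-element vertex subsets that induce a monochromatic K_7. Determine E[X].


Let X = Σ_S X_S over the C(52, 7) = 133784560 subsets S of size 7, where X_S = 1 if the K_7 on S is monochromatic.
For a fixed S, the K_7 on S has C(7, 2) = 21 edges. P[all 21 edges red] = (1/2)^21, and likewise for blue, so P[monochromatic] = 2·(1/2)^21 = 2^{1 − 21} = 1/1048576.
By linearity: E[X] = C(52, 7) · 2^{1 − 21} = 133784560 · 1/1048576 = 8361535/65536.
Numerically: E[X] ≈ 127.5869.

E[X] = C(52,7)·2^(1−C(7,2)) = 8361535/65536 ≈ 127.5869.


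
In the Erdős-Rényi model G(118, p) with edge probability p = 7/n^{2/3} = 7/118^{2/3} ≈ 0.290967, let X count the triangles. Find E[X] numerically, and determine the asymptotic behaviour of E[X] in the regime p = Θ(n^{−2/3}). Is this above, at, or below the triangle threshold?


Number of potential triangles: C(118, 3) = 266916.
Each occurs with probability p³ ≈ (0.290967)³ ≈ 2.46337259e-02.
By linearity: E[X] = C(118, 3)·p³ ≈ 266916 · 2.46337259e-02 ≈ 6575.135593.
Since α = 2/3 < 1, p = c/n^{2/3} ≫ 1/n is above the triangle threshold p ~ 1/n. Asymptotically E[X] ~ (c³/6)·n^{3(1−α)} = (7³/6)·n^{1} → ∞; triangles are abundant w.h.p.

E[X] ≈ 6575.135593; in regime p = Θ(1/n^{2/3}) E[X] diverges (above the triangle threshold p ~ 1/n).


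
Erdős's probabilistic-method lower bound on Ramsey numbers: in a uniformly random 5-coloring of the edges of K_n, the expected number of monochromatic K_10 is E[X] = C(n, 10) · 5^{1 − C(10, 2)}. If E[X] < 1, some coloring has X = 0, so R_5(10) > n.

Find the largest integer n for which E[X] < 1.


We need C(n, 10) · 5^{1 − 45} < 1, i.e. C(n, 10) < 5^{45 − 1} = 5684341886080801486968994140625.
Check values of n near the boundary:
  n = 5388: C(5388, 10) = 5634865093375880654852250419586; 5634865093375880654852250419586 < 5684341886080801486968994140625? YES
  n = 5389: C(5389, 10) = 5645340767466558997768874792926; 5645340767466558997768874792926 < 5684341886080801486968994140625? YES
  n = 5390: C(5390, 10) = 5655833965919099070255434039753; 5655833965919099070255434039753 < 5684341886080801486968994140625? YES
  n = 5391: C(5391, 10) = 5666344714787188828795213697883; 5666344714787188828795213697883 < 5684341886080801486968994140625? YES
  n = 5392: C(5392, 10) = 5676873040158402483252283957448; 5676873040158402483252283957448 < 5684341886080801486968994140625? YES
  n = 5393: C(5393, 10) = 5687418968154238267170642278008; 5687418968154238267170642278008 < 5684341886080801486968994140625? NO
  n = 5394: C(5394, 10) = 5697982524930156243149785372878; 5697982524930156243149785372878 < 5684341886080801486968994140625? NO
  n = 5395: C(5395, 10) = 5708563736675616143322765475706; 5708563736675616143322765475706 < 5684341886080801486968994140625? NO
The largest n with C(n, 10) < 5684341886080801486968994140625 is n = 5392 (where E[X] = 5676873040158402483252283957448/5684341886080801486968994140625 ≈ 0.999). Hence R_5(10) > 5392, i.e. R_5(10) ≥ 5393.

Largest n = 5392; hence R_5(10) > 5392.


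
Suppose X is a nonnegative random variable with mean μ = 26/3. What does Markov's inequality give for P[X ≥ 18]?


μ = E[X] = 26/3, a = 18.
Markov: P[X ≥ 18] ≤ μ/a = (26/3)/18 = 13/27.
Numerically: ≈ 0.481.
(Since a = 18 > μ = 8.667, the bound 13/27 is < 1 and informative.)

P[X ≥ 18] ≤ 13/27 ≈ 0.481.


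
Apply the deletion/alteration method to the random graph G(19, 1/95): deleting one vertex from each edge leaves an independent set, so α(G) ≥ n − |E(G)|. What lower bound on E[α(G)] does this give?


E[|E(G)|] = C(19, 2)·p = 171 · (1/95) = 9/5.
E[α(G)] ≥ n − E[|E(G)|] = 19 − 9/5 = 86/5.
Numerically: ≈ 17.200000.
(This is only a lower bound; the true E[α(G)] may be larger.)

E[α(G)] ≥ 86/5 ≈ 17.200000.


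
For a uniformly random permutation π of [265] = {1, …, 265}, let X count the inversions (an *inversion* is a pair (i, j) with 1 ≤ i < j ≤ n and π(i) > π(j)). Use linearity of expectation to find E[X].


Write X = Σ X_I over the C(265, 2) = 34980 pairs i < j, with X_I the indicator of one inversion.
There are 34980 indicators.
For each fixed pair i < j, the values π(i) and π(j) are two distinct elements of {1, …, 265} in uniformly random order; by symmetry P[π(i) > π(j)] = 1/2.
By linearity: E[X] = 34980 · (1/2) = C(265, 2) · (1/2) = 34980/2 = 17490 ≈ 17490.0000.

E[X] = 17490 = 17490.0000.


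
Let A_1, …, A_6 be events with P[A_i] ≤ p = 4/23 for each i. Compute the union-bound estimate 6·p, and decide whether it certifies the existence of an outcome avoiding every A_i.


Union bound: P[∪_{i=1}^{6} A_i] ≤ Σ_i P[A_i] ≤ 6·p = 6·(4/23) = 24/23.
Numerically: 24/23 ≈ 1.043.
Is 24/23 < 1? NO.
Since the bound 24/23 is ≥ 1, the union bound is uninformative here; it does NOT by itself certify existence.

6·p = 24/23 ≈ 1.043; existence NOT certified by the union bound.


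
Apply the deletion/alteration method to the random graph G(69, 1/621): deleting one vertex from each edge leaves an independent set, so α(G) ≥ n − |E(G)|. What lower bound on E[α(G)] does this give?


E[|E(G)|] = C(69, 2)·p = 2346 · (1/621) = 34/9.
E[α(G)] ≥ n − E[|E(G)|] = 69 − 34/9 = 587/9.
Numerically: ≈ 65.222222.
(This is only a lower bound; the true E[α(G)] may be larger.)

E[α(G)] ≥ 587/9 ≈ 65.222222.


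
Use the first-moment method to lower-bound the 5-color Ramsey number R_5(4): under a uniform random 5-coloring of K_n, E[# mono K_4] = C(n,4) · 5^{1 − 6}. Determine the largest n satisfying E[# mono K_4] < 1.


We need C(n, 4) · 5^{1 − 6} < 1, i.e. C(n, 4) < 5^{6 − 1} = 3125.
Check values of n near the boundary:
  n = 16: C(16, 4) = 1820; 1820 < 3125? YES
  n = 17: C(17, 4) = 2380; 2380 < 3125? YES
  n = 18: C(18, 4) = 3060; 3060 < 3125? YES
  n = 19: C(19, 4) = 3876; 3876 < 3125? NO
  n = 20: C(20, 4) = 4845; 4845 < 3125? NO
The largest n with C(n, 4) < 3125 is n = 18 (where E[X] = 612/625 ≈ 0.9792). Hence R_5(4) > 18, i.e. R_5(4) ≥ 19.

Largest n = 18; hence R_5(4) > 18.


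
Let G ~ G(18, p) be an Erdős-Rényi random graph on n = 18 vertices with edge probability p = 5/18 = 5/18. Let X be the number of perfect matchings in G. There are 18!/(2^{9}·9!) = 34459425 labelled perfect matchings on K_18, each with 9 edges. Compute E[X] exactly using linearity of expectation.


K_18 has 18!/(2^{9}·9!) = 34459425 labelled perfect matchings.
For each such perfect matching H, let X_H = 1 if all 9 edges of H are present in G. Then P[X_H = 1] = p^{9} = (5/18)^{9} = 1953125/198359290368.
By linearity of expectation: E[X] = Σ_H E[X_H] = 34459425 · p^{9} = 34459425 · 1953125/198359290368 = 830908203125/2448880128.
Numerically: E[X] ≈ 339.3.

E[X] = 34459425 · (5/18)^{9} = 830908203125/2448880128 ≈ 339.3.


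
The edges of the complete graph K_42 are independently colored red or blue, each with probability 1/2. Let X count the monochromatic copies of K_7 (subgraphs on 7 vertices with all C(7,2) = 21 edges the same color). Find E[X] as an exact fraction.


Let X = Σ_S X_S over the C(42, 7) = 26978328 subsets S of size 7, where X_S = 1 if the K_7 on S is monochromatic.
For a fixed S, the K_7 on S has C(7, 2) = 21 edges. P[all 21 edges red] = (1/2)^21, and likewise for blue, so P[monochromatic] = 2·(1/2)^21 = 2^{1 − 21} = 1/1048576.
By linearity of expectation: E[X] = C(42, 7) · 2^{1 − 21} = 26978328 · 1/1048576 = 3372291/131072.
Numerically: E[X] ≈ 25.72854.

E[X] = C(42,7)·2^(1−C(7,2)) = 3372291/131072 ≈ 25.72854.


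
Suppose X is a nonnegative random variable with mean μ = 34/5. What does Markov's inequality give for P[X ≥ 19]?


μ = E[X] = 34/5, a = 19.
Markov: P[X ≥ 19] ≤ μ/a = (34/5)/19 = 34/95.
Numerically: ≈ 0.358.
(Since a = 19 > μ = 6.800, the bound 34/95 is < 1 and informative.)

P[X ≥ 19] ≤ 34/95 ≈ 0.358.


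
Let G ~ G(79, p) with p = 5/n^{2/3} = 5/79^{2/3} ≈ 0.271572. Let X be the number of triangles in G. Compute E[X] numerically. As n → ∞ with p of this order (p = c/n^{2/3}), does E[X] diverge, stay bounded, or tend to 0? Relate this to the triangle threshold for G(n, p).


Number of potential triangles: C(79, 3) = 79079.
Each occurs with probability p³ ≈ (0.271572)³ ≈ 2.00288415e-02.
By linearity: E[X] = C(79, 3)·p³ ≈ 79079 · 2.00288415e-02 ≈ 1583.860759.
Since α = 2/3 < 1, p = c/n^{2/3} ≫ 1/n is above the triangle threshold p ~ 1/n. Asymptotically E[X] ~ (c³/6)·n^{3(1−α)} = (5³/6)·n^{1} → ∞; triangles are abundant w.h.p.

E[X] ≈ 1583.860759; in regime p = Θ(1/n^{2/3}) E[X] diverges (above the triangle threshold p ~ 1/n).


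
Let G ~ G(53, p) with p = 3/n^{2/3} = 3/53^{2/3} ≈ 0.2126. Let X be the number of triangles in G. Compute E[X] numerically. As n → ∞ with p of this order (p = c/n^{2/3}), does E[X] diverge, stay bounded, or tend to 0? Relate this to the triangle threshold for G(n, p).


Number of potential triangles: C(53, 3) = 23426.
Each occurs with probability p³ ≈ (0.2126)³ ≈ 9.611962e-03.
By linearity: E[X] = C(53, 3)·p³ ≈ 23426 · 9.611962e-03 ≈ 225.1698.
Since α = 2/3 < 1, p = c/n^{2/3} ≫ 1/n is above the triangle threshold p ~ 1/n. Asymptotically E[X] ~ (c³/6)·n^{3(1−α)} = (3³/6)·n^{1} → ∞; triangles are abundant w.h.p.

E[X] ≈ 225.1698; in regime p = Θ(1/n^{2/3}) E[X] diverges (above the triangle threshold p ~ 1/n).


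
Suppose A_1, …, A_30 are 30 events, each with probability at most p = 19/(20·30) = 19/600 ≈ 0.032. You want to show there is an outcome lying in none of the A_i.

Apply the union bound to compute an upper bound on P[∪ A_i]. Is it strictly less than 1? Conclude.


Union bound: P[∪_{i=1}^{30} A_i] ≤ Σ_i P[A_i] ≤ 30·p = 30·(19/600) = 19/20.
Numerically: 19/20 ≈ 0.950.
Is 19/20 < 1? YES.
Since P[∪ A_i] ≤ 19/20 < 1, the complement has P[∩ A_i^c] ≥ 1 − 19/20 = 1/20 > 0, so some outcome avoids every A_i.

30·p = 19/20 ≈ 0.950; existence CERTIFIED by the union bound.


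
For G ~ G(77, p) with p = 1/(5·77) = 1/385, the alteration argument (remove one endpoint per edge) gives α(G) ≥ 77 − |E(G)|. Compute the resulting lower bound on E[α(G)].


E[|E(G)|] = C(77, 2)·p = 2926 · (1/385) = 38/5.
E[α(G)] ≥ n − E[|E(G)|] = 77 − 38/5 = 347/5.
Numerically: ≈ 69.4000.
(This is only a lower bound; the true E[α(G)] may be larger.)

E[α(G)] ≥ 347/5 ≈ 69.4000.


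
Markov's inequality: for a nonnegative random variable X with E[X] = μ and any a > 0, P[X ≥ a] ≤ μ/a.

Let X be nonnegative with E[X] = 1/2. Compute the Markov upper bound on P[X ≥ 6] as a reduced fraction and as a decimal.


μ = E[X] = 1/2, a = 6.
Markov: P[X ≥ 6] ≤ μ/a = (1/2)/6 = 1/12.
Numerically: ≈ 0.083.
(Since a = 6 > μ = 0.500, the bound 1/12 is < 1 and informative.)

P[X ≥ 6] ≤ 1/12 ≈ 0.083.


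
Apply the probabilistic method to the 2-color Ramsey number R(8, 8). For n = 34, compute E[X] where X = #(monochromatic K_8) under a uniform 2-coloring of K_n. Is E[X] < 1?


E[X] = C(34, 8) · 2^{1 − 28} = 18156204 · 2^{−27} = 18156204/134217728.
As a reduced fraction: E[X] = 4539051/33554432 ≈ 0.135274.
Is E[X] < 1? YES.
Since E[X] < 1, there exists a 2-coloring of K_{34} with no monochromatic K_8; hence R(8, 8) > 34.

E[X] = 4539051/33554432 ≈ 0.135274; E[X] < 1, so R(8, 8) > 34.


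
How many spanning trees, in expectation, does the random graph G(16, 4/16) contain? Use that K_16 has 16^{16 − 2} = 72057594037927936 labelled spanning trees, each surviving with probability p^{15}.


K_16 has 16^{16 − 2} = 72057594037927936 labelled spanning trees.
For each such spanning tree H, let X_H = 1 if all 15 edges of H are present in G. Then P[X_H = 1] = p^{15} = (1/4)^{15} = 1/1073741824.
By linearity of expectation: E[X] = Σ_H E[X_H] = 72057594037927936 · p^{15} = 72057594037927936 · 1/1073741824 = 67108864.
Numerically: E[X] ≈ 6.71e+07.

E[X] = 72057594037927936 · (1/4)^{15} = 67108864 ≈ 6.71e+07.


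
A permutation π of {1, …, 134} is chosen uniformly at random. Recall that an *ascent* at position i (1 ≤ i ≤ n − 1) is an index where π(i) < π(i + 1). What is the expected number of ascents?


Write X = Σ X_I over i = 1, …, 133, with X_I the indicator of one ascent.
There are 133 indicators.
For each fixed i, the pair (π(i), π(i+1)) is a uniformly random ordered pair of distinct values from {1, …, 134}; by symmetry P[π(i) < π(i+1)] = 1/2.
By linearity: E[X] = 133 · (1/2) = (134 − 1) · (1/2) = 133/2 ≈ 66.500000.

E[X] = 133/2 = 66.500000.


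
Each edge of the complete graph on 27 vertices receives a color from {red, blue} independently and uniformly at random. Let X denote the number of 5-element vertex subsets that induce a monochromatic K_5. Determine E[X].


Let X = Σ_S X_S over the C(27, 5) = 80730 subsets S of size 5, where X_S = 1 if the K_5 on S is monochromatic.
For a fixed S, the K_5 on S has C(5, 2) = 10 edges. P[all 10 edges red] = (1/2)^10, and likewise for blue, so P[monochromatic] = 2·(1/2)^10 = 2^{1 − 10} = 1/512.
Summing: E[X] = C(27, 5) · 2^{1 − 10} = 80730 · 1/512 = 40365/256.
Numerically: E[X] ≈ 157.67578.

E[X] = C(27,5)·2^(1−C(5,2)) = 40365/256 ≈ 157.67578.


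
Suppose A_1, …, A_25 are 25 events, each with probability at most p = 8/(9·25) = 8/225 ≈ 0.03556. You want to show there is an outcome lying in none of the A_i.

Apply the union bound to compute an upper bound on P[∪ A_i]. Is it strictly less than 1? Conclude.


Union bound: P[∪_{i=1}^{25} A_i] ≤ Σ_i P[A_i] ≤ 25·p = 25·(8/225) = 8/9.
Numerically: 8/9 ≈ 0.88889.
Is 8/9 < 1? YES.
Since P[∪ A_i] ≤ 8/9 < 1, the complement has P[∩ A_i^c] ≥ 1 − 8/9 = 1/9 > 0, so some outcome avoids every A_i.

25·p = 8/9 ≈ 0.88889; existence CERTIFIED by the union bound.


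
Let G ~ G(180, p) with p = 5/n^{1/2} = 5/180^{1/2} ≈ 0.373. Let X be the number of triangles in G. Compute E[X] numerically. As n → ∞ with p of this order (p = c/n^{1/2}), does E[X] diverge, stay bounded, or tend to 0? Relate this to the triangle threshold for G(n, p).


Number of potential triangles: C(180, 3) = 955860.
Each occurs with probability p³ ≈ (0.373)³ ≈ 5.17608e-02.
By linearity: E[X] = C(180, 3)·p³ ≈ 955860 · 5.17608e-02 ≈ 49476.110.
Since α = 1/2 < 1, p = c/n^{1/2} ≫ 1/n is above the triangle threshold p ~ 1/n. Asymptotically E[X] ~ (c³/6)·n^{3(1−α)} = (5³/6)·n^{1.5} → ∞; triangles are abundant w.h.p.

E[X] ≈ 49476.110; in regime p = Θ(1/n^{1/2}) E[X] diverges (above the triangle threshold p ~ 1/n).


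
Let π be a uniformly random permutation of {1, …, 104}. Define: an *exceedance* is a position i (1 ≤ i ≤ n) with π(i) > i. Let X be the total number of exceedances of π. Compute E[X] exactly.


Write X = Σ_{i=1}^{104} X_i, where X_i = 1_{π(i) > i}.
For each fixed i, π(i) is uniform over {1, …, 104} (marginal of a uniform permutation), so P[π(i) > i] = (n − i)/n. Summing: Σ_{i=1}^{104} (n − i)/n = (0 + 1 + … + 103)/104 = 104(104 − 1)/(2·104) = (104 − 1)/2.
Hence E[X] = Σ_{i=1}^{104} (104 − i)/104 = 103/2 ≈ 51.500.

E[X] = 103/2 = 51.500.


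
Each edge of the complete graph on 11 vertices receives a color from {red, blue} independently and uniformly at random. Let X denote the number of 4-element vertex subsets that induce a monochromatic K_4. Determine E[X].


Let X = Σ_S X_S over the C(11, 4) = 330 subsets S of size 4, where X_S = 1 if the K_4 on S is monochromatic.
For a fixed S, the K_4 on S has C(4, 2) = 6 edges. P[all 6 edges red] = (1/2)^6, and likewise for blue, so P[monochromatic] = 2·(1/2)^6 = 2^{1 − 6} = 1/32.
By linearity: E[X] = C(11, 4) · 2^{1 − 6} = 330 · 1/32 = 165/16.
Numerically: E[X] ≈ 10.312.

E[X] = C(11,4)·2^(1−C(4,2)) = 165/16 ≈ 10.312.


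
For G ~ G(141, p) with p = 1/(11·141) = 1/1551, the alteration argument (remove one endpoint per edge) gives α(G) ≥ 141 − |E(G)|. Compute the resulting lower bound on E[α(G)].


E[|E(G)|] = C(141, 2)·p = 9870 · (1/1551) = 70/11.
E[α(G)] ≥ n − E[|E(G)|] = 141 − 70/11 = 1481/11.
Numerically: ≈ 134.636.
(This is only a lower bound; the true E[α(G)] may be larger.)

E[α(G)] ≥ 1481/11 ≈ 134.636.


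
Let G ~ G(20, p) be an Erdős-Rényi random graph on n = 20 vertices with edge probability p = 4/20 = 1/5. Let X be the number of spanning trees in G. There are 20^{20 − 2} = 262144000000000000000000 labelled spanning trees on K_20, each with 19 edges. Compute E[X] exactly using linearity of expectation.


K_20 has 20^{20 − 2} = 262144000000000000000000 labelled spanning trees.
For each such spanning tree H, let X_H = 1 if all 19 edges of H are present in G. Then P[X_H = 1] = p^{19} = (1/5)^{19} = 1/19073486328125.
By linearity: E[X] = Σ_H E[X_H] = 262144000000000000000000 · p^{19} = 262144000000000000000000 · 1/19073486328125 = 68719476736/5.
Numerically: E[X] ≈ 1.374e+10.

E[X] = 262144000000000000000000 · (1/5)^{19} = 68719476736/5 ≈ 1.374e+10.


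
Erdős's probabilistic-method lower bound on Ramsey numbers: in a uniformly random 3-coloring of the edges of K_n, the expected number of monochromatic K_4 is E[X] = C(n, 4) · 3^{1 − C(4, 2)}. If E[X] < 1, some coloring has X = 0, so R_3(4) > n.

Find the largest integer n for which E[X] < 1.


We need C(n, 4) · 3^{1 − 6} < 1, i.e. C(n, 4) < 3^{6 − 1} = 243.
Check values of n near the boundary:
  n = 9: C(9, 4) = 126; 126 < 243? YES
  n = 10: C(10, 4) = 210; 210 < 243? YES
  n = 11: C(11, 4) = 330; 330 < 243? NO
The largest n with C(n, 4) < 243 is n = 10 (where E[X] = 70/81 ≈ 0.8641975). Hence R_3(4) > 10, i.e. R_3(4) ≥ 11.

Largest n = 10; hence R_3(4) > 10.


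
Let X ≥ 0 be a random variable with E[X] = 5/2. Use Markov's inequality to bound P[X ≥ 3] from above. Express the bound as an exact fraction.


μ = E[X] = 5/2, a = 3.
Markov: P[X ≥ 3] ≤ μ/a = (5/2)/3 = 5/6.
Numerically: ≈ 0.833.
(Since a = 3 > μ = 2.500, the bound 5/6 is < 1 and informative.)

P[X ≥ 3] ≤ 5/6 ≈ 0.833.


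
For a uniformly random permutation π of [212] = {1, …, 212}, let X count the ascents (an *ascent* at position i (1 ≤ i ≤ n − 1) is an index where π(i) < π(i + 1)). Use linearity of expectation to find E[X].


Write X = Σ X_I over i = 1, …, 211, with X_I the indicator of one ascent.
There are 211 indicators.
For each fixed i, the pair (π(i), π(i+1)) is a uniformly random ordered pair of distinct values from {1, …, 212}; by symmetry P[π(i) < π(i+1)] = 1/2.
By linearity: E[X] = 211 · (1/2) = (212 − 1) · (1/2) = 211/2 ≈ 105.5000.

E[X] = 211/2 = 105.5000.


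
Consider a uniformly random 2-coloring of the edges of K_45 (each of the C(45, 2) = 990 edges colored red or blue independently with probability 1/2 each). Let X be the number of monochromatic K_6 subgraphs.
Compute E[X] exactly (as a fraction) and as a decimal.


Let X = Σ_S X_S over the C(45, 6) = 8145060 subsets S of size 6, where X_S = 1 if the K_6 on S is monochromatic.
For a fixed S, the K_6 on S has C(6, 2) = 15 edges. P[all 15 edges red] = (1/2)^15, and likewise for blue, so P[monochromatic] = 2·(1/2)^15 = 2^{1 − 15} = 1/16384.
Summing: E[X] = C(45, 6) · 2^{1 − 15} = 8145060 · 1/16384 = 2036265/4096.
Numerically: E[X] ≈ 497.135010.

E[X] = C(45,6)·2^(1−C(6,2)) = 2036265/4096 ≈ 497.135010.


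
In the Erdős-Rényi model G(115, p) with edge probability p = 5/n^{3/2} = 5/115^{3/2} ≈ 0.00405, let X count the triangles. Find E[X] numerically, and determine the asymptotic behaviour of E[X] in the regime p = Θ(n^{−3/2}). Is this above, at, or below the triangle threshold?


Number of potential triangles: C(115, 3) = 246905.
Each occurs with probability p³ ≈ (0.00405)³ ≈ 6.66453e-08.
By linearity: E[X] = C(115, 3)·p³ ≈ 246905 · 6.66453e-08 ≈ 0.016.
Since α = 3/2 > 1, p = c/n^{3/2} = o(1/n) is below the triangle threshold p ~ 1/n. Asymptotically E[X] ~ (c³/6)·n^{3(1−α)} = (5³/6)·n^{-1.5} → 0, so by Markov's inequality G has no triangles w.h.p.

E[X] ≈ 0.016; in regime p = Θ(1/n^{3/2}) E[X] tends to 0 (below the triangle threshold p ~ 1/n).


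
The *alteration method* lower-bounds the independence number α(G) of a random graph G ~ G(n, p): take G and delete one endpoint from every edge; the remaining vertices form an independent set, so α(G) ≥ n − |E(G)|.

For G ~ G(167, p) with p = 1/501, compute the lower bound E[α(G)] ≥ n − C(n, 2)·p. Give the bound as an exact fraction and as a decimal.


E[|E(G)|] = C(167, 2)·p = 13861 · (1/501) = 83/3.
E[α(G)] ≥ n − E[|E(G)|] = 167 − 83/3 = 418/3.
Numerically: ≈ 139.333333.
(This is only a lower bound; the true E[α(G)] may be larger.)

E[α(G)] ≥ 418/3 ≈ 139.333333.


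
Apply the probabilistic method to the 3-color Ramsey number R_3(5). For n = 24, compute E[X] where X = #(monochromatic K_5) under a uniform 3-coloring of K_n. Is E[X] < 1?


E[X] = C(24, 5) · 3^{1 − 10} = 42504 · 3^{−9} = 42504/19683.
As a reduced fraction: E[X] = 14168/6561 ≈ 2.1594269.
Is E[X] < 1? NO.
Since E[X] ≥ 1, the first-moment bound is inconclusive at n = 24; it does NOT by itself certify R_3(5) > 24.

E[X] = 14168/6561 ≈ 2.1594269; E[X] ≥ 1; first-moment method inconclusive here.


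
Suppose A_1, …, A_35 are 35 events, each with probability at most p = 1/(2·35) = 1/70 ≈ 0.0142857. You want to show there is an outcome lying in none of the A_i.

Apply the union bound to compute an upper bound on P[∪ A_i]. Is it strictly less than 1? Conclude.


Union bound: P[∪_{i=1}^{35} A_i] ≤ Σ_i P[A_i] ≤ 35·p = 35·(1/70) = 1/2.
Numerically: 1/2 ≈ 0.5000000.
Is 1/2 < 1? YES.
Since P[∪ A_i] ≤ 1/2 < 1, the complement has P[∩ A_i^c] ≥ 1 − 1/2 = 1/2 > 0, so some outcome avoids every A_i.

35·p = 1/2 ≈ 0.5000000; existence CERTIFIED by the union bound.


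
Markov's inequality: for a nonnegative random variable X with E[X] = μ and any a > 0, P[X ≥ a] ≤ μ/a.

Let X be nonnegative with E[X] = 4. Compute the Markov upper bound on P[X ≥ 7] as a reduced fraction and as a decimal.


μ = E[X] = 4, a = 7.
Markov: P[X ≥ 7] ≤ μ/a = (4)/7 = 4/7.
Numerically: ≈ 0.5714.
(Since a = 7 > μ = 4.0000, the bound 4/7 is < 1 and informative.)

P[X ≥ 7] ≤ 4/7 ≈ 0.5714.


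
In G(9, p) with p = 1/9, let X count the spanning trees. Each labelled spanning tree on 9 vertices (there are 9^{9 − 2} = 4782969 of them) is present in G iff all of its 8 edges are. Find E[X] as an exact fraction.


K_9 has 9^{9 − 2} = 4782969 labelled spanning trees.
For each such spanning tree H, let X_H = 1 if all 8 edges of H are present in G. Then P[X_H = 1] = p^{8} = (1/9)^{8} = 1/43046721.
Summing the indicators: E[X] = Σ_H E[X_H] = 4782969 · p^{8} = 4782969 · 1/43046721 = 1/9.
Numerically: E[X] ≈ 0.111111.

E[X] = 4782969 · (1/9)^{8} = 1/9 ≈ 0.111111.


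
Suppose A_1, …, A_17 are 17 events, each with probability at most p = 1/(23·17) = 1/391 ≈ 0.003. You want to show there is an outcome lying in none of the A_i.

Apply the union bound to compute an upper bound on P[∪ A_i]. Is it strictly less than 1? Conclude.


Union bound: P[∪_{i=1}^{17} A_i] ≤ Σ_i P[A_i] ≤ 17·p = 17·(1/391) = 1/23.
Numerically: 1/23 ≈ 0.043.
Is 1/23 < 1? YES.
Since P[∪ A_i] ≤ 1/23 < 1, the complement has P[∩ A_i^c] ≥ 1 − 1/23 = 22/23 > 0, so some outcome avoids every A_i.

17·p = 1/23 ≈ 0.043; existence CERTIFIED by the union bound.
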